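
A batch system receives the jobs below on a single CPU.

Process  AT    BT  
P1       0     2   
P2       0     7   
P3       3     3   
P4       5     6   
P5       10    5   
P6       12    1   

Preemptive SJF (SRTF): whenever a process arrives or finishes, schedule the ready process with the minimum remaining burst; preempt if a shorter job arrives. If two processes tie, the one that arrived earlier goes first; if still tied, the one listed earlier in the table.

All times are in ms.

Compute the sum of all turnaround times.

45

Gantt: | P1 0-2 | P2 2-3 | P3 3-6 | P2 6-12 | P6 12-13 | P5 13-18 | P4 18-24 |
Completion: P1=2  P2=12  P3=6  P4=24  P5=18  P6=13
Turnaround (C−A): P1=2  P2=12  P3=3  P4=19  P5=8  P6=1
Turnaround = completion − arrival: P1=2, P2=12, P3=3, P4=19, P5=8, P6=1
Total turnaround = 2 + 12 + 3 + 19 + 8 + 1 = 45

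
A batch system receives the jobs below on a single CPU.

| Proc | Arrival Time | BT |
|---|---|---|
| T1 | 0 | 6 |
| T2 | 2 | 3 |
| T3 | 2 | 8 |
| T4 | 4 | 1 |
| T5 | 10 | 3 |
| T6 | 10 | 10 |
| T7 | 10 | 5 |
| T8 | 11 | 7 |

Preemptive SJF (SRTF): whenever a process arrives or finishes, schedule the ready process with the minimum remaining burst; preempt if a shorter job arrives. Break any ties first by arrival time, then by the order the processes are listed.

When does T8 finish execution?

25

Schedule: | T1 0-2 | T2 2-5 | T4 5-6 | T1 6-10 | T5 10-13 | T7 13-18 | T8 18-25 | T3 25-33 | T6 33-43 |
Completion: T1=10  T2=5  T3=33  T4=6  T5=13  T6=43  T7=18  T8=25
Turnaround (C−A): T1=10  T2=3  T3=31  T4=2  T5=3  T6=33  T7=8  T8=14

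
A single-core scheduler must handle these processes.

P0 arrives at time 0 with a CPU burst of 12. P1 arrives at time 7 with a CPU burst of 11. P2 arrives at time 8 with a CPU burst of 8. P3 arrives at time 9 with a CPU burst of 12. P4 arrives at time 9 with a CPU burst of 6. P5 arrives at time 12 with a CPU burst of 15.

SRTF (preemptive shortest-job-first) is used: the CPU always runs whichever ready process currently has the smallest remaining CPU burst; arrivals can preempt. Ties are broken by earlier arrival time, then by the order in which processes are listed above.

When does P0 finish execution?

12

Gantt: | P0 0-12 | P4 12-18 | P2 18-26 | P1 26-37 | P3 37-49 | P5 49-64 |
Completion: P0=12  P1=37  P2=26  P3=49  P4=18  P5=64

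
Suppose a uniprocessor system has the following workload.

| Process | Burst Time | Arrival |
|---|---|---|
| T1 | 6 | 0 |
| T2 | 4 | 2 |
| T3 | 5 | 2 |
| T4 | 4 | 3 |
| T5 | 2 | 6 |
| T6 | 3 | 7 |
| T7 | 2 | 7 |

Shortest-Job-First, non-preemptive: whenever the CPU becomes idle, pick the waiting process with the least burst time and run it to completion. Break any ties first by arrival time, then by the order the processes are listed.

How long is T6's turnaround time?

Timeline: | T1 0-6 | T5 6-8 | T7 8-10 | T6 10-13 | T2 13-17 | T4 17-21 | T3 21-26 |
Completion: T1=6  T2=17  T3=26  T4=21  T5=8  T6=13  T7=10
Turnaround(T6) = completion − arrival = 13 − 7 = 6

6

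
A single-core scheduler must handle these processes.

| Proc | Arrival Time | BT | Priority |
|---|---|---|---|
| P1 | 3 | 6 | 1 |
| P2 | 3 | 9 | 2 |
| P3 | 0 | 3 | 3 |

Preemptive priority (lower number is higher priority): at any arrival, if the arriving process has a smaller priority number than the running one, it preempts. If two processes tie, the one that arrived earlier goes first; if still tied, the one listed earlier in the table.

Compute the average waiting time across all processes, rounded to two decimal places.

2.00

Schedule: | P3 0-3 | P1 3-9 | P2 9-18 |
Completion: P1=9  P2=18  P3=3
Turnaround (C−A): P1=6  P2=15  P3=3
Waiting times: P1=0, P2=6, P3=0
Average waiting = (0+6+0) / 3 = 6/3 = 2.00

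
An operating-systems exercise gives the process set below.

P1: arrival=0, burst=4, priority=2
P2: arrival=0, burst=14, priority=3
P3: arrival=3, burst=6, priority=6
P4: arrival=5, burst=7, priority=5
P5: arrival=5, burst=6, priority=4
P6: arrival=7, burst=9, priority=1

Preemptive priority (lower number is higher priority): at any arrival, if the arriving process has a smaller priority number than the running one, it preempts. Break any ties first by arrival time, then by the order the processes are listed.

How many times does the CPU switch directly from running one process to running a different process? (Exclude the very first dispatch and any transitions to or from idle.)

Schedule: | P1 0-4 | P2 4-7 | P6 7-16 | P2 16-27 | P5 27-33 | P4 33-40 | P3 40-46 |
Completion: P1=4  P2=27  P3=46  P4=40  P5=33  P6=16

6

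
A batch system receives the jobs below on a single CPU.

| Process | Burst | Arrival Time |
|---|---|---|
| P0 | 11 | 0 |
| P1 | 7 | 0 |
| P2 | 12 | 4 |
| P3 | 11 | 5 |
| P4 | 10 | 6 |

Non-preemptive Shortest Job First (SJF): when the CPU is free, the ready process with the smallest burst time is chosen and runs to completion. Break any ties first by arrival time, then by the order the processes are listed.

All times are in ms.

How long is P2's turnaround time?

Schedule: | P1 0-7 | P4 7-17 | P0 17-28 | P3 28-39 | P2 39-51 |
Completion: P0=28  P1=7  P2=51  P3=39  P4=17
Turnaround (C−A): P0=28  P1=7  P2=47  P3=34  P4=11
Turnaround(P2) = completion − arrival = 51 − 4 = 47

47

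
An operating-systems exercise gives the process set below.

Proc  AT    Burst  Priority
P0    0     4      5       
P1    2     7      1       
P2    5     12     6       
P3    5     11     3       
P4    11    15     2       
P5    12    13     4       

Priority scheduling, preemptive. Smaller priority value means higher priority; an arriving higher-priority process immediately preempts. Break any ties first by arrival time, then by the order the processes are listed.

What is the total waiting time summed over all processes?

133

Timeline: | P0 0-2 | P1 2-9 | P3 9-11 | P4 11-26 | P3 26-35 | P5 35-48 | P0 48-50 | P2 50-62 |
Completion: P0=50  P1=9  P2=62  P3=35  P4=26  P5=48
Turnaround (C−A): P0=50  P1=7  P2=57  P3=30  P4=15  P5=36
Waiting = turnaround − burst: P0=46, P1=0, P2=45, P3=19, P4=0, P5=23
Total waiting = 46 + 0 + 45 + 19 + 0 + 23 = 133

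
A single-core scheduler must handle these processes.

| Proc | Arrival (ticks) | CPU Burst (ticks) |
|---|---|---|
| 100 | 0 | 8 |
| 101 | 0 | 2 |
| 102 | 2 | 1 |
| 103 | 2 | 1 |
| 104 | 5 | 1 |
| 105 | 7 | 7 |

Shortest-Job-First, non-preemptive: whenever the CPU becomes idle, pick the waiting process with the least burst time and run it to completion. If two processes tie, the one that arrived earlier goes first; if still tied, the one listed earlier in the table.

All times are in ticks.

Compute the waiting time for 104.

Schedule: | 101 0-2 | 102 2-3 | 103 3-4 | 100 4-12 | 104 12-13 | 105 13-20 |
Completion: 100=12  101=2  102=3  103=4  104=13  105=20
Turnaround (C−A): 100=12  101=2  102=1  103=2  104=8  105=13
Waiting(104) = turnaround − burst = 8 − 1 = 7

7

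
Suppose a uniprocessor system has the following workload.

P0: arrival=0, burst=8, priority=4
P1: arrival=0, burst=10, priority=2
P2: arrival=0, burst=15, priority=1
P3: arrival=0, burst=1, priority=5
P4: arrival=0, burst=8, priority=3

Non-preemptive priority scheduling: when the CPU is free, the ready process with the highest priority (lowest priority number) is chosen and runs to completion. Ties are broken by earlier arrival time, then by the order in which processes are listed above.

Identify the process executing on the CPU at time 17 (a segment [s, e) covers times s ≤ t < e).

P1

Schedule: | P2 0-15 | P1 15-25 | P4 25-33 | P0 33-41 | P3 41-42 |
Completion: P0=41  P1=25  P2=15  P3=42  P4=33
Turnaround (C−A): P0=41  P1=25  P2=15  P3=42  P4=33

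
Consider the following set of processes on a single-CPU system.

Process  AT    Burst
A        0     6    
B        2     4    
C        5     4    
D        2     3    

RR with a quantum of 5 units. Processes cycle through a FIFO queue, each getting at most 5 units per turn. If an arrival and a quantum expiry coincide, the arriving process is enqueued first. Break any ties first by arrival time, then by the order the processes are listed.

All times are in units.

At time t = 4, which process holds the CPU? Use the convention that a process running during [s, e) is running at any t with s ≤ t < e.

Schedule: | A 0-5 | B 5-9 | D 9-12 | C 12-16 | A 16-17 |
Completion: A=17  B=9  C=16  D=12

A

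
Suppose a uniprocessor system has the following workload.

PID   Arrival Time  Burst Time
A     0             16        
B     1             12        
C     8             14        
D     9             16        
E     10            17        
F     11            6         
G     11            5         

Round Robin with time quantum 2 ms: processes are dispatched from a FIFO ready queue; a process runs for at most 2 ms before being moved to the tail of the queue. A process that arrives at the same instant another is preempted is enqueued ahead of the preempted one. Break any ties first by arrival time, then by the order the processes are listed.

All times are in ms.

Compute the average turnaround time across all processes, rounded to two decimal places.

60.14

Gantt: | A 0-2 | B 2-4 | A 4-6 | B 6-8 | A 8-10 | C 10-12 | B 12-14 | D 14-16 | E 16-18 | A 18-20 | F 20-22 | G 22-24 | C 24-26 | B 26-28 | D 28-30 | E 30-32 | A 32-34 | F 34-36 | G 36-38 | C 38-40 | B 40-42 | D 42-44 | E 44-46 | A 46-48 | F 48-50 | G 50-51 | C 51-53 | B 53-55 | D 55-57 | E 57-59 | A 59-61 | C 61-63 | D 63-65 | E 65-67 | A 67-69 | C 69-71 | D 71-73 | E 73-75 | C 75-77 | D 77-79 | E 79-81 | D 81-83 | E 83-86 |
Completion: A=69  B=55  C=77  D=83  E=86  F=50  G=51
Turnaround (C−A): A=69  B=54  C=69  D=74  E=76  F=39  G=40
Turnaround times: A=69, B=54, C=69, D=74, E=76, F=39, G=40
Average turnaround = (69+54+69+74+76+39+40) / 7 = 421/7 = 60.14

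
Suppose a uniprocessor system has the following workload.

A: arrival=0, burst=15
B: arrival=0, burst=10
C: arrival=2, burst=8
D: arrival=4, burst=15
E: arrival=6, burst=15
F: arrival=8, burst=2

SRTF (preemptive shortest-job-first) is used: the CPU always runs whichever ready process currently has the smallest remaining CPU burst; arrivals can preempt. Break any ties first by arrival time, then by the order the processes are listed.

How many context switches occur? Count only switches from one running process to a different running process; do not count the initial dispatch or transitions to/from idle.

5

Timeline: | B 0-10 | F 10-12 | C 12-20 | A 20-35 | D 35-50 | E 50-65 |
Completion: A=35  B=10  C=20  D=50  E=65  F=12
Turnaround (C−A): A=35  B=10  C=18  D=46  E=59  F=4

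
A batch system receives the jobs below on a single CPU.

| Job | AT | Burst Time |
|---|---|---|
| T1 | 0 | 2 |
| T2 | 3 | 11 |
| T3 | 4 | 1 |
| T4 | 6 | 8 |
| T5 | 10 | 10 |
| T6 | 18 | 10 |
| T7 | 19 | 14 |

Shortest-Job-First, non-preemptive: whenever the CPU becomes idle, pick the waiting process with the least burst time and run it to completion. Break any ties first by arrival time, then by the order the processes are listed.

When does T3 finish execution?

Gantt: | T1 0-2 | idle 2-3 | T2 3-14 | T3 14-15 | T4 15-23 | T5 23-33 | T6 33-43 | T7 43-57 |
Completion: T1=2  T2=14  T3=15  T4=23  T5=33  T6=43  T7=57
Turnaround (C−A): T1=2  T2=11  T3=11  T4=17  T5=23  T6=25  T7=38

15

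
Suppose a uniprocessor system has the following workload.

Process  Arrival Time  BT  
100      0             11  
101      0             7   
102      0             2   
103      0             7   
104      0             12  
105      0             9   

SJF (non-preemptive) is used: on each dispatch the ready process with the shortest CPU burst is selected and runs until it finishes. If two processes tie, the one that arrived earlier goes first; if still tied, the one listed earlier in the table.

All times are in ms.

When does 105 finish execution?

Schedule: | 102 0-2 | 101 2-9 | 103 9-16 | 105 16-25 | 100 25-36 | 104 36-48 |
Completion: 100=36  101=9  102=2  103=16  104=48  105=25

25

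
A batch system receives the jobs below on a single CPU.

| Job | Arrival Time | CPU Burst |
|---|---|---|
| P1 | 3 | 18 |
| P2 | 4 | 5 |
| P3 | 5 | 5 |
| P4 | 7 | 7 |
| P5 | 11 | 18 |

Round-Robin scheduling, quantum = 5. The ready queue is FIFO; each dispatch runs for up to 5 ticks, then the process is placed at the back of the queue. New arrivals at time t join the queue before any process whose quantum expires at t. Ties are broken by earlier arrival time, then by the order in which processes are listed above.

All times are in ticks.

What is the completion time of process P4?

Gantt: | idle 0-3 | P1 3-8 | P2 8-13 | P3 13-18 | P4 18-23 | P1 23-28 | P5 28-33 | P4 33-35 | P1 35-40 | P5 40-45 | P1 45-48 | P5 48-56 |
Completion: P1=48  P2=13  P3=18  P4=35  P5=56

35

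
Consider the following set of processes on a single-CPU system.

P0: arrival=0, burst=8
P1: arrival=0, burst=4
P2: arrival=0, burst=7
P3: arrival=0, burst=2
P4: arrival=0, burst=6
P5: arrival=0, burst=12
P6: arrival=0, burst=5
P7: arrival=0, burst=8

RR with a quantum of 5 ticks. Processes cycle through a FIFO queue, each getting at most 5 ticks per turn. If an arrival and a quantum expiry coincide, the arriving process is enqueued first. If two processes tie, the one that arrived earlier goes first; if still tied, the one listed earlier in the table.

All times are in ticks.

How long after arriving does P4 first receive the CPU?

16

Timeline: | P0 0-5 | P1 5-9 | P2 9-14 | P3 14-16 | P4 16-21 | P5 21-26 | P6 26-31 | P7 31-36 | P0 36-39 | P2 39-41 | P4 41-42 | P5 42-47 | P7 47-50 | P5 50-52 |
Completion: P0=39  P1=9  P2=41  P3=16  P4=42  P5=52  P6=31  P7=50
Response(P4) = first start − arrival = 16 − 0 = 16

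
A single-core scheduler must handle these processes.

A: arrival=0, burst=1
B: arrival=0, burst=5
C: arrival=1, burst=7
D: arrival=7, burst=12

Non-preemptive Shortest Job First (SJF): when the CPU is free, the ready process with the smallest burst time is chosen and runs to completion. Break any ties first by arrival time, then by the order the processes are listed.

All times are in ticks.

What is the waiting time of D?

6

Timeline: | A 0-1 | B 1-6 | C 6-13 | D 13-25 |
Completion: A=1  B=6  C=13  D=25
Waiting(D) = turnaround − burst = 18 − 12 = 6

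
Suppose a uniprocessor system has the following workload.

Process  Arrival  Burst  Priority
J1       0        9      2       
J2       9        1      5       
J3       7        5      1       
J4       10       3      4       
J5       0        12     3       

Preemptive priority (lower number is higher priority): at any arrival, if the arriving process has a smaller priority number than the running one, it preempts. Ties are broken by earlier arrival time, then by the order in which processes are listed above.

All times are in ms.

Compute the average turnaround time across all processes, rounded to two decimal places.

Gantt: | J1 0-7 | J3 7-12 | J1 12-14 | J5 14-26 | J4 26-29 | J2 29-30 |
Completion: J1=14  J2=30  J3=12  J4=29  J5=26
Turnaround (C−A): J1=14  J2=21  J3=5  J4=19  J5=26
Turnaround times: J1=14, J2=21, J3=5, J4=19, J5=26
Average turnaround = (14+21+5+19+26) / 5 = 85/5 = 17.00

17.00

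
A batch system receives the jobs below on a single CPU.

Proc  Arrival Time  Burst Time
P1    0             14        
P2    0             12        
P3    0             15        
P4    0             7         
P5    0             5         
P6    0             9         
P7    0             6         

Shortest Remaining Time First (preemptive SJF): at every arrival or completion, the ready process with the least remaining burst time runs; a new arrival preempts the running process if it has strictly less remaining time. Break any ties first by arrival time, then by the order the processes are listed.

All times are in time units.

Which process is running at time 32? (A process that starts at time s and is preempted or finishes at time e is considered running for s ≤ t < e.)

P2

Schedule: | P5 0-5 | P7 5-11 | P4 11-18 | P6 18-27 | P2 27-39 | P1 39-53 | P3 53-68 |
Completion: P1=53  P2=39  P3=68  P4=18  P5=5  P6=27  P7=11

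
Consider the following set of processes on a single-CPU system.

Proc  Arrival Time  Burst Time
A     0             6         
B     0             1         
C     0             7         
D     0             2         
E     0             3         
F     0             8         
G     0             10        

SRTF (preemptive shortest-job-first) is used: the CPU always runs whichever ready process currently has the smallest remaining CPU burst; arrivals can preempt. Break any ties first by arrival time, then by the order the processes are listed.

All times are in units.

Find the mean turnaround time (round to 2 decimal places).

15.00

Schedule: | B 0-1 | D 1-3 | E 3-6 | A 6-12 | C 12-19 | F 19-27 | G 27-37 |
Completion: A=12  B=1  C=19  D=3  E=6  F=27  G=37
Turnaround times: A=12, B=1, C=19, D=3, E=6, F=27, G=37
Average turnaround = (12+1+19+3+6+27+37) / 7 = 105/7 = 15.00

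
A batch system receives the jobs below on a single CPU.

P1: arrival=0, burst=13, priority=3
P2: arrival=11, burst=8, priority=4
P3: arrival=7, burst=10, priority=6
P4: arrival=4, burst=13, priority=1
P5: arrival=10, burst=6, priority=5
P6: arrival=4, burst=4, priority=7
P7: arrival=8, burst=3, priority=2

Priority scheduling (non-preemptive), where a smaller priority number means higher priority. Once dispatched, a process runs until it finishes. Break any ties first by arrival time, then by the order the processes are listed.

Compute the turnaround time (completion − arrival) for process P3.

46

Timeline: | P1 0-13 | P4 13-26 | P7 26-29 | P2 29-37 | P5 37-43 | P3 43-53 | P6 53-57 |
Completion: P1=13  P2=37  P3=53  P4=26  P5=43  P6=57  P7=29
Turnaround(P3) = completion − arrival = 53 − 7 = 46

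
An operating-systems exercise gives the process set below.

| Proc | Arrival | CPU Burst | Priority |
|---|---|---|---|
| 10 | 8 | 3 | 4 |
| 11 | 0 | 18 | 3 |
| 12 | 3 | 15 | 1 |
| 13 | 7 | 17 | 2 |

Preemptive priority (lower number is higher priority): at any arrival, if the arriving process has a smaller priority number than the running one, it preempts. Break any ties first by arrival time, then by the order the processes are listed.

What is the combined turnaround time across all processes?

Schedule: | 11 0-3 | 12 3-18 | 13 18-35 | 11 35-50 | 10 50-53 |
Completion: 10=53  11=50  12=18  13=35
Turnaround (C−A): 10=45  11=50  12=15  13=28
Turnaround = completion − arrival: 10=45, 11=50, 12=15, 13=28
Total turnaround = 45 + 50 + 15 + 28 = 138

138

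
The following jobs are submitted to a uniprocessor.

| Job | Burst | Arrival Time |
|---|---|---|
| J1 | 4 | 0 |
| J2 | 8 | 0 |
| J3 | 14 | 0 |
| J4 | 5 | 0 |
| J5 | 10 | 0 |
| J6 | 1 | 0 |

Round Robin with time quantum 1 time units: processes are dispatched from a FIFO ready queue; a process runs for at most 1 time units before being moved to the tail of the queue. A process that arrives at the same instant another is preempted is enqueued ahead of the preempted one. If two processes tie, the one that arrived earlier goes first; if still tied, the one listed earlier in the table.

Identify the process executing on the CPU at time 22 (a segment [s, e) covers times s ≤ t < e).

Schedule: | J1 0-1 | J2 1-2 | J3 2-3 | J4 3-4 | J5 4-5 | J6 5-6 | J1 6-7 | J2 7-8 | J3 8-9 | J4 9-10 | J5 10-11 | J1 11-12 | J2 12-13 | J3 13-14 | J4 14-15 | J5 15-16 | J1 16-17 | J2 17-18 | J3 18-19 | J4 19-20 | J5 20-21 | J2 21-22 | J3 22-23 | J4 23-24 | J5 24-25 | J2 25-26 | J3 26-27 | J5 27-28 | J2 28-29 | J3 29-30 | J5 30-31 | J2 31-32 | J3 32-33 | J5 33-34 | J3 34-35 | J5 35-36 | J3 36-37 | J5 37-38 | J3 38-42 |
Completion: J1=17  J2=32  J3=42  J4=24  J5=38  J6=6
Turnaround (C−A): J1=17  J2=32  J3=42  J4=24  J5=38  J6=6

J3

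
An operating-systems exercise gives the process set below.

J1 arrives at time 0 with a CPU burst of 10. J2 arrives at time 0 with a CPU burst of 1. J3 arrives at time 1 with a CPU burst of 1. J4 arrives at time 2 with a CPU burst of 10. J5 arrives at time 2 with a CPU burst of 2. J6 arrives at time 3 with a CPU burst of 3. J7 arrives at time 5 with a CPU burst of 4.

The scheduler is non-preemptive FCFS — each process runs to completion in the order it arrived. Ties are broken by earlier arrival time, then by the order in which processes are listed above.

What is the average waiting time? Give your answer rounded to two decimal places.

13.29

Timeline: | J1 0-10 | J2 10-11 | J3 11-12 | J4 12-22 | J5 22-24 | J6 24-27 | J7 27-31 |
Completion: J1=10  J2=11  J3=12  J4=22  J5=24  J6=27  J7=31
Turnaround (C−A): J1=10  J2=11  J3=11  J4=20  J5=22  J6=24  J7=26
Waiting times: J1=0, J2=10, J3=10, J4=10, J5=20, J6=21, J7=22
Average waiting = (0+10+10+10+20+21+22) / 7 = 93/7 = 13.29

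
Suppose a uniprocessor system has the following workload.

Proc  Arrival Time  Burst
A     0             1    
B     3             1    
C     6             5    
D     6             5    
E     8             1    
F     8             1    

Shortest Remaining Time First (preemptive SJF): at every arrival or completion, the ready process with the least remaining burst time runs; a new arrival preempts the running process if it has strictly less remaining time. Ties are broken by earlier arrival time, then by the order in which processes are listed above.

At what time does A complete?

1

Schedule: | A 0-1 | idle 1-3 | B 3-4 | idle 4-6 | C 6-8 | E 8-9 | F 9-10 | C 10-13 | D 13-18 |
Completion: A=1  B=4  C=13  D=18  E=9  F=10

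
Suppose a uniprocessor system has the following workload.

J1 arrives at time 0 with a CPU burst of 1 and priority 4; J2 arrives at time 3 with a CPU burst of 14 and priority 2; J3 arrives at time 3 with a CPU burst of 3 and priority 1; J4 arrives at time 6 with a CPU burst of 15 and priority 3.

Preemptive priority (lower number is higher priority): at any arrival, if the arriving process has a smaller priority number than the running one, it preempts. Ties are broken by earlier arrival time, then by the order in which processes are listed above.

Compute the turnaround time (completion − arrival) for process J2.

17

Gantt: | J1 0-1 | idle 1-3 | J3 3-6 | J2 6-20 | J4 20-35 |
Completion: J1=1  J2=20  J3=6  J4=35
Turnaround(J2) = completion − arrival = 20 − 3 = 17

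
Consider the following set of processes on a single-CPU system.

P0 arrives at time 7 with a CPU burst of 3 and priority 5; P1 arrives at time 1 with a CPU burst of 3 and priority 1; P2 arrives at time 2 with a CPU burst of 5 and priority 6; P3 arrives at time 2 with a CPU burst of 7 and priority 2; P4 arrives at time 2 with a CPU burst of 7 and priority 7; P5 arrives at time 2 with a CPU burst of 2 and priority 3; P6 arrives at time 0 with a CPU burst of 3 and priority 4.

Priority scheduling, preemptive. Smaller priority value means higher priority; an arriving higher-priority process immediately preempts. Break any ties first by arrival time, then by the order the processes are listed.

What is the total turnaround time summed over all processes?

Timeline: | P6 0-1 | P1 1-4 | P3 4-11 | P5 11-13 | P6 13-15 | P0 15-18 | P2 18-23 | P4 23-30 |
Completion: P0=18  P1=4  P2=23  P3=11  P4=30  P5=13  P6=15
Turnaround (C−A): P0=11  P1=3  P2=21  P3=9  P4=28  P5=11  P6=15
Turnaround = completion − arrival: P0=11, P1=3, P2=21, P3=9, P4=28, P5=11, P6=15
Total turnaround = 11 + 3 + 21 + 9 + 28 + 11 + 15 = 98

98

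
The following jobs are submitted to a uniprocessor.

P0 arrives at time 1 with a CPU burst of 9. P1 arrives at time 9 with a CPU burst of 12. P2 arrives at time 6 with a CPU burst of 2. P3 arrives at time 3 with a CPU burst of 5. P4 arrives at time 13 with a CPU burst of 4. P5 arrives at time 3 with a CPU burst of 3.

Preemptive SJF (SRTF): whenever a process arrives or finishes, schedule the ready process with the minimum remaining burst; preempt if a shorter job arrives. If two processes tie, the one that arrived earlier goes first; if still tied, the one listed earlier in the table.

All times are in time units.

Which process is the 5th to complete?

Gantt: | idle 0-1 | P0 1-3 | P5 3-6 | P2 6-8 | P3 8-13 | P4 13-17 | P0 17-24 | P1 24-36 |
Completion: P0=24  P1=36  P2=8  P3=13  P4=17  P5=6
Finish order: P5 → P2 → P3 → P4 → P0 → P1

P0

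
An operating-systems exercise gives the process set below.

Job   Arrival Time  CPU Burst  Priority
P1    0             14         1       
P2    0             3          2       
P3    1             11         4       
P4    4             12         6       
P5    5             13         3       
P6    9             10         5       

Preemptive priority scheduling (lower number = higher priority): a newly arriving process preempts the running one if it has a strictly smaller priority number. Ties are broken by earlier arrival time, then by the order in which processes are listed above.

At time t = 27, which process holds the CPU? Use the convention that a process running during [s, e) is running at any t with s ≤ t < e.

Gantt: | P1 0-14 | P2 14-17 | P5 17-30 | P3 30-41 | P6 41-51 | P4 51-63 |
Completion: P1=14  P2=17  P3=41  P4=63  P5=30  P6=51
Turnaround (C−A): P1=14  P2=17  P3=40  P4=59  P5=25  P6=42

P5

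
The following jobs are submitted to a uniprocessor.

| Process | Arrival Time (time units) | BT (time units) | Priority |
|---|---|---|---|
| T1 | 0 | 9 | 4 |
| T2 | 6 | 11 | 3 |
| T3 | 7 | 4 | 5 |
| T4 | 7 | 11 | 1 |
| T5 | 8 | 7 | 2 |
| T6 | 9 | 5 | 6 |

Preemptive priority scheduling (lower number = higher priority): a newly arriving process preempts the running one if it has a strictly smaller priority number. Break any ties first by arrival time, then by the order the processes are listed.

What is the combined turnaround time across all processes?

Timeline: | T1 0-6 | T2 6-7 | T4 7-18 | T5 18-25 | T2 25-35 | T1 35-38 | T3 38-42 | T6 42-47 |
Completion: T1=38  T2=35  T3=42  T4=18  T5=25  T6=47
Turnaround (C−A): T1=38  T2=29  T3=35  T4=11  T5=17  T6=38
Turnaround = completion − arrival: T1=38, T2=29, T3=35, T4=11, T5=17, T6=38
Total turnaround = 38 + 29 + 35 + 11 + 17 + 38 = 168

168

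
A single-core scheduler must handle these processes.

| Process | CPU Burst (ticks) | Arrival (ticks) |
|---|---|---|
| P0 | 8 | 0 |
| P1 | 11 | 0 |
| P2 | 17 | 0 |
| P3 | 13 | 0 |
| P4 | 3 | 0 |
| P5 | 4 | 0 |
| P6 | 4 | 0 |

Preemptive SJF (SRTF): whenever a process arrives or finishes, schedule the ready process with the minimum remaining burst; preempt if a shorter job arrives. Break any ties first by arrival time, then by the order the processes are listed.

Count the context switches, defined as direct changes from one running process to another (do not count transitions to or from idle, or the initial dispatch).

6

Schedule: | P4 0-3 | P5 3-7 | P6 7-11 | P0 11-19 | P1 19-30 | P3 30-43 | P2 43-60 |
Completion: P0=19  P1=30  P2=60  P3=43  P4=3  P5=7  P6=11
Turnaround (C−A): P0=19  P1=30  P2=60  P3=43  P4=3  P5=7  P6=11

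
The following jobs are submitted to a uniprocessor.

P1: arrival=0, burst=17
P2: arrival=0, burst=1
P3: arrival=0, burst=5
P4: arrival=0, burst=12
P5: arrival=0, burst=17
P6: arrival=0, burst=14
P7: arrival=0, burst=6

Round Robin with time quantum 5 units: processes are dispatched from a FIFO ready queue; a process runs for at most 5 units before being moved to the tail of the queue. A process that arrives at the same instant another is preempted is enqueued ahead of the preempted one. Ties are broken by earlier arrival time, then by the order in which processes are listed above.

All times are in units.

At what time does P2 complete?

Schedule: | P1 0-5 | P2 5-6 | P3 6-11 | P4 11-16 | P5 16-21 | P6 21-26 | P7 26-31 | P1 31-36 | P4 36-41 | P5 41-46 | P6 46-51 | P7 51-52 | P1 52-57 | P4 57-59 | P5 59-64 | P6 64-68 | P1 68-70 | P5 70-72 |
Completion: P1=70  P2=6  P3=11  P4=59  P5=72  P6=68  P7=52
Turnaround (C−A): P1=70  P2=6  P3=11  P4=59  P5=72  P6=68  P7=52

6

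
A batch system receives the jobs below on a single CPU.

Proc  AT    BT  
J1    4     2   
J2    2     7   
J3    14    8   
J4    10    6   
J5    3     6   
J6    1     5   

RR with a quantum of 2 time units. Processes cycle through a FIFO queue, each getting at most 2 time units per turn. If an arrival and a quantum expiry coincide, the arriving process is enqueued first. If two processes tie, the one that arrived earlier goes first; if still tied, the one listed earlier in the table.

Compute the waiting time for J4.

15

Schedule: | idle 0-1 | J6 1-3 | J2 3-5 | J5 5-7 | J6 7-9 | J1 9-11 | J2 11-13 | J5 13-15 | J6 15-16 | J4 16-18 | J2 18-20 | J3 20-22 | J5 22-24 | J4 24-26 | J2 26-27 | J3 27-29 | J4 29-31 | J3 31-35 |
Completion: J1=11  J2=27  J3=35  J4=31  J5=24  J6=16
Turnaround (C−A): J1=7  J2=25  J3=21  J4=21  J5=21  J6=15
Waiting(J4) = turnaround − burst = 21 − 6 = 15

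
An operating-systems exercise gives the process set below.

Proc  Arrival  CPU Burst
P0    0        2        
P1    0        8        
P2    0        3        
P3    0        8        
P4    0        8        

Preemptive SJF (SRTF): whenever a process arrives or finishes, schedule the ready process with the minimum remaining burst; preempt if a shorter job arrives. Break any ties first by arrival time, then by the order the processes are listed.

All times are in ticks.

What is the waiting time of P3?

13

Schedule: | P0 0-2 | P2 2-5 | P1 5-13 | P3 13-21 | P4 21-29 |
Completion: P0=2  P1=13  P2=5  P3=21  P4=29
Waiting(P3) = turnaround − burst = 21 − 8 = 13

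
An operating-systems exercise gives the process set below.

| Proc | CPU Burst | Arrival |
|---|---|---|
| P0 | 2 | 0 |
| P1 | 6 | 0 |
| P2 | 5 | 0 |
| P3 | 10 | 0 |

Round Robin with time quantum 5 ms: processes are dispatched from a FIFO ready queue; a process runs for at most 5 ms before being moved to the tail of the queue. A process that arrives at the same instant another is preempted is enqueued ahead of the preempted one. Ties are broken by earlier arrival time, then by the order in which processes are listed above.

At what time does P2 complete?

12

Gantt: | P0 0-2 | P1 2-7 | P2 7-12 | P3 12-17 | P1 17-18 | P3 18-23 |
Completion: P0=2  P1=18  P2=12  P3=23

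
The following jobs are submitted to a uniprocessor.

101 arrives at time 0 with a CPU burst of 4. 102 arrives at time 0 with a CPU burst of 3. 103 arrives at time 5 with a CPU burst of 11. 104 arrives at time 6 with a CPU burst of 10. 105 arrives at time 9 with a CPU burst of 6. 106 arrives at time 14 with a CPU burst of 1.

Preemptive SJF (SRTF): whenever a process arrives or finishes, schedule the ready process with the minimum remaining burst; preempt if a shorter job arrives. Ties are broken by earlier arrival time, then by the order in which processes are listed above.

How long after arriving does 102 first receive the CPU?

0

Schedule: | 102 0-3 | 101 3-7 | 104 7-9 | 105 9-15 | 106 15-16 | 104 16-24 | 103 24-35 |
Completion: 101=7  102=3  103=35  104=24  105=15  106=16
Response(102) = first start − arrival = 0 − 0 = 0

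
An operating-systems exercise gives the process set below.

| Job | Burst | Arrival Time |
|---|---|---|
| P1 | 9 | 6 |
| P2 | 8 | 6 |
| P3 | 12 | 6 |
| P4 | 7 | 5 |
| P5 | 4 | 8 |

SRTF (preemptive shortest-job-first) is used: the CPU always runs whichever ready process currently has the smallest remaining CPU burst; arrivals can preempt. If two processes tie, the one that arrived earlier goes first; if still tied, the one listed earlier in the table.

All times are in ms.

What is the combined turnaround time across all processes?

Timeline: | idle 0-5 | P4 5-12 | P5 12-16 | P2 16-24 | P1 24-33 | P3 33-45 |
Completion: P1=33  P2=24  P3=45  P4=12  P5=16
Turnaround (C−A): P1=27  P2=18  P3=39  P4=7  P5=8
Turnaround = completion − arrival: P1=27, P2=18, P3=39, P4=7, P5=8
Total turnaround = 27 + 18 + 39 + 7 + 8 = 99

99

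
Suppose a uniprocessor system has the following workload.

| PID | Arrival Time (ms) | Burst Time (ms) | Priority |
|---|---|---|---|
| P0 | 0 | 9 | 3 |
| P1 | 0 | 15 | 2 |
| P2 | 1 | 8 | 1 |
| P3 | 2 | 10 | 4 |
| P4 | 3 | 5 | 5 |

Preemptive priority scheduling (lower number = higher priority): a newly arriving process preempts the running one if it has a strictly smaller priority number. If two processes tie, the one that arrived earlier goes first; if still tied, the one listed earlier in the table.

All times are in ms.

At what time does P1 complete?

23

Schedule: | P1 0-1 | P2 1-9 | P1 9-23 | P0 23-32 | P3 32-42 | P4 42-47 |
Completion: P0=32  P1=23  P2=9  P3=42  P4=47
Turnaround (C−A): P0=32  P1=23  P2=8  P3=40  P4=44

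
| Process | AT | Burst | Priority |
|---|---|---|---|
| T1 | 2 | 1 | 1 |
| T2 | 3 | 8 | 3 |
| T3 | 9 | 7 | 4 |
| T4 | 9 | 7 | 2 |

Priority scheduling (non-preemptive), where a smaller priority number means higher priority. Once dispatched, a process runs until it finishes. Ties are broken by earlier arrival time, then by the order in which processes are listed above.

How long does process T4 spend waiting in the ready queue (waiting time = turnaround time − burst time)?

2

Timeline: | idle 0-2 | T1 2-3 | T2 3-11 | T4 11-18 | T3 18-25 |
Completion: T1=3  T2=11  T3=25  T4=18
Turnaround (C−A): T1=1  T2=8  T3=16  T4=9
Waiting(T4) = turnaround − burst = 9 − 7 = 2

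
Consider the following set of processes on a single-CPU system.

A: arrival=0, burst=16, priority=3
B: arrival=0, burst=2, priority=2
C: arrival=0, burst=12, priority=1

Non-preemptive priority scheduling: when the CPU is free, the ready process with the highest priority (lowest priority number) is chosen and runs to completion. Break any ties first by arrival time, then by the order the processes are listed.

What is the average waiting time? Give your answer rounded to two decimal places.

Schedule: | C 0-12 | B 12-14 | A 14-30 |
Completion: A=30  B=14  C=12
Turnaround (C−A): A=30  B=14  C=12
Waiting times: A=14, B=12, C=0
Average waiting = (14+12+0) / 3 = 26/3 = 8.67

8.67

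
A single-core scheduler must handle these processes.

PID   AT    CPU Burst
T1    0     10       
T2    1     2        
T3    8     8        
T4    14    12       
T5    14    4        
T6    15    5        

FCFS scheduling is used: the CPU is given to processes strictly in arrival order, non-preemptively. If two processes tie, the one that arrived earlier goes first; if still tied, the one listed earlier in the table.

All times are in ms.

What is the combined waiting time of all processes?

Schedule: | T1 0-10 | T2 10-12 | T3 12-20 | T4 20-32 | T5 32-36 | T6 36-41 |
Completion: T1=10  T2=12  T3=20  T4=32  T5=36  T6=41
Waiting = turnaround − burst: T1=0, T2=9, T3=4, T4=6, T5=18, T6=21
Total waiting = 0 + 9 + 4 + 6 + 18 + 21 = 58

58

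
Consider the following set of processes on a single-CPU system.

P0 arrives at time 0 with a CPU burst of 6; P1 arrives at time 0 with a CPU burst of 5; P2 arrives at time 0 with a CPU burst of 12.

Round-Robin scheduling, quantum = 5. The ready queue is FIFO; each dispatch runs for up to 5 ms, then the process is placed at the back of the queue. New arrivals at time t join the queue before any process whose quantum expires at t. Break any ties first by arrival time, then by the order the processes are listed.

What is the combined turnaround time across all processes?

49

Timeline: | P0 0-5 | P1 5-10 | P2 10-15 | P0 15-16 | P2 16-23 |
Completion: P0=16  P1=10  P2=23
Turnaround = completion − arrival: P0=16, P1=10, P2=23
Total turnaround = 16 + 10 + 23 = 49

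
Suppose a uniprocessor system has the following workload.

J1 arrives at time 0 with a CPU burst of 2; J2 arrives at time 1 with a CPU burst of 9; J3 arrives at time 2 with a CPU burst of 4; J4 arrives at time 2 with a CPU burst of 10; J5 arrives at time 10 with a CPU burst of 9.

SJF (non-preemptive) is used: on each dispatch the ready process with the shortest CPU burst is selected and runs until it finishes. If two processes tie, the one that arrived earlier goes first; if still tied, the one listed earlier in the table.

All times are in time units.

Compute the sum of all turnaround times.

66

Timeline: | J1 0-2 | J3 2-6 | J2 6-15 | J5 15-24 | J4 24-34 |
Completion: J1=2  J2=15  J3=6  J4=34  J5=24
Turnaround (C−A): J1=2  J2=14  J3=4  J4=32  J5=14
Turnaround = completion − arrival: J1=2, J2=14, J3=4, J4=32, J5=14
Total turnaround = 2 + 14 + 4 + 32 + 14 = 66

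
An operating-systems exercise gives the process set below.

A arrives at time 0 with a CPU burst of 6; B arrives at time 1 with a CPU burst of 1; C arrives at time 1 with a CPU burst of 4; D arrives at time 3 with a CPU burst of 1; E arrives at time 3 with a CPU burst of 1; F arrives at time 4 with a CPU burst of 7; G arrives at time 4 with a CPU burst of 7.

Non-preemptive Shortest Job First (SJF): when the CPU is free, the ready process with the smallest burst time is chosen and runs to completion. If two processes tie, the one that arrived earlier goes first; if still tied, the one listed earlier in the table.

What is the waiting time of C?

8

Timeline: | A 0-6 | B 6-7 | D 7-8 | E 8-9 | C 9-13 | F 13-20 | G 20-27 |
Completion: A=6  B=7  C=13  D=8  E=9  F=20  G=27
Turnaround (C−A): A=6  B=6  C=12  D=5  E=6  F=16  G=23
Waiting(C) = turnaround − burst = 12 − 4 = 8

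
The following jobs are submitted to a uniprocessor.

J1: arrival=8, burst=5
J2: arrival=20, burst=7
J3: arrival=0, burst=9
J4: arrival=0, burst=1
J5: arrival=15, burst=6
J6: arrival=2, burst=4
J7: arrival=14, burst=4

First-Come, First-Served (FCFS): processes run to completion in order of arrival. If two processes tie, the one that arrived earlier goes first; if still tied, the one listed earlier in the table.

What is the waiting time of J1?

6

Schedule: | J3 0-9 | J4 9-10 | J6 10-14 | J1 14-19 | J7 19-23 | J5 23-29 | J2 29-36 |
Completion: J1=19  J2=36  J3=9  J4=10  J5=29  J6=14  J7=23
Turnaround (C−A): J1=11  J2=16  J3=9  J4=10  J5=14  J6=12  J7=9
Waiting(J1) = turnaround − burst = 11 − 5 = 6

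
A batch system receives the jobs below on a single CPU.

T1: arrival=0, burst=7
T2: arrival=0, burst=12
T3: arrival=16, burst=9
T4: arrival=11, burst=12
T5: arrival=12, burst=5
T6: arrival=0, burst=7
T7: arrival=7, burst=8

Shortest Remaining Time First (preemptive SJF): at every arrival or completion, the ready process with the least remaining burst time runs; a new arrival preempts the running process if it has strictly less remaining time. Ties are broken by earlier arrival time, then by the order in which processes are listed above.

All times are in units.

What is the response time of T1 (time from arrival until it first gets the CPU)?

0

Gantt: | T1 0-7 | T6 7-14 | T5 14-19 | T7 19-27 | T3 27-36 | T2 36-48 | T4 48-60 |
Completion: T1=7  T2=48  T3=36  T4=60  T5=19  T6=14  T7=27
Turnaround (C−A): T1=7  T2=48  T3=20  T4=49  T5=7  T6=14  T7=20
Response(T1) = first start − arrival = 0 − 0 = 0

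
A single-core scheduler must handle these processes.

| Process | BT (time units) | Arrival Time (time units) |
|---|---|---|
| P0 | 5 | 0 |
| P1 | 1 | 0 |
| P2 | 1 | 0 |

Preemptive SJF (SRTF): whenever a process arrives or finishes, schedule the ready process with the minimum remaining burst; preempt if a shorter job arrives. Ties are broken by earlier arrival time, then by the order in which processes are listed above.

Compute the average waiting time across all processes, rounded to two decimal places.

1.00

Gantt: | P1 0-1 | P2 1-2 | P0 2-7 |
Completion: P0=7  P1=1  P2=2
Waiting times: P0=2, P1=0, P2=1
Average waiting = (2+0+1) / 3 = 3/3 = 1.00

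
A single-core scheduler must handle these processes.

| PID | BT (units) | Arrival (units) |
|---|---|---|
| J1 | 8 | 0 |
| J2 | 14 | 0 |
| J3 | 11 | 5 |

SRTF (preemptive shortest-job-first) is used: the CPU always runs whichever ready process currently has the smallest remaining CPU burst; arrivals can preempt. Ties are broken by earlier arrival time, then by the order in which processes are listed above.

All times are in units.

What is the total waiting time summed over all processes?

Gantt: | J1 0-8 | J3 8-19 | J2 19-33 |
Completion: J1=8  J2=33  J3=19
Turnaround (C−A): J1=8  J2=33  J3=14
Waiting = turnaround − burst: J1=0, J2=19, J3=3
Total waiting = 0 + 19 + 3 = 22

22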